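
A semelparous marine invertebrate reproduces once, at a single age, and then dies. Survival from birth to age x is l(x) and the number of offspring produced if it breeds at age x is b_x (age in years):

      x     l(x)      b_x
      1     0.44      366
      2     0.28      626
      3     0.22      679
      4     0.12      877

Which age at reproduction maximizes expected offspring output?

2

Expected offspring if breeding at age x = l(x) × b_x:
  age 1: 0.44 × 366 = 161.040
  age 2: 0.28 × 626 = 175.280
  age 3: 0.22 × 679 = 149.380
  age 4: 0.12 × 877 = 105.240
Maximum at age 2 (175.280).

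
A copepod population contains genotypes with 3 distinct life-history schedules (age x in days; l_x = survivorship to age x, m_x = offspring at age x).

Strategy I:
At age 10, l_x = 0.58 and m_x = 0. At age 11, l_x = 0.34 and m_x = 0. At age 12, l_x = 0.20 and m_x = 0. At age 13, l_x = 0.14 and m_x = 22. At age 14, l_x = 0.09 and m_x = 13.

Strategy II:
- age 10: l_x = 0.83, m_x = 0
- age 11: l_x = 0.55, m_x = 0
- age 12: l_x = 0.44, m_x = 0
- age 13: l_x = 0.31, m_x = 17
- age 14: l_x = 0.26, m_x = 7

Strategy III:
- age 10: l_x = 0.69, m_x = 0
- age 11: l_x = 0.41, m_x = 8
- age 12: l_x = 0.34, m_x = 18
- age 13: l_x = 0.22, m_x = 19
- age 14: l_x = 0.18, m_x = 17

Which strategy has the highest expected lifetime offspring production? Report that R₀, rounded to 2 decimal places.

16.64

Strategy I: R₀ = 0.58×0 + 0.34×0 + 0.20×0 + 0.14×22 + 0.09×13 = 4.2500
Strategy II: R₀ = 0.83×0 + 0.55×0 + 0.44×0 + 0.31×17 + 0.26×7 = 7.0900
Strategy III: R₀ = 0.69×0 + 0.41×8 + 0.34×18 + 0.22×19 + 0.18×17 = 16.6400
Highest R₀: strategy III with 16.6400.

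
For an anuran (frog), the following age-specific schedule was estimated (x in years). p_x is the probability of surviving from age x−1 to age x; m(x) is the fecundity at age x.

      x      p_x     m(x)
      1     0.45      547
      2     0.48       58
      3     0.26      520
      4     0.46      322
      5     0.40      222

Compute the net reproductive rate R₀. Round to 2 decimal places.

Survivorship from birth: l_x = p_1·p_2·…·p_x.
  l_1 = 0.45000
  l_2 = 0.21600
  l_3 = 0.05616
  l_4 = 0.02583
  l_5 = 0.01033
R₀ = Σ l_x m(x):
  age 1: 0.45000 × 547 = 246.1500
  age 2: 0.21600 × 58 = 12.5280
  age 3: 0.05616 × 520 = 29.2032
  age 4: 0.02583 × 322 = 8.3173
  age 5: 0.01033 × 222 = 2.2933
R₀ = 246.1500 + 12.5280 + 29.2032 + 8.3173 + 2.2933 = 298.4917

298.49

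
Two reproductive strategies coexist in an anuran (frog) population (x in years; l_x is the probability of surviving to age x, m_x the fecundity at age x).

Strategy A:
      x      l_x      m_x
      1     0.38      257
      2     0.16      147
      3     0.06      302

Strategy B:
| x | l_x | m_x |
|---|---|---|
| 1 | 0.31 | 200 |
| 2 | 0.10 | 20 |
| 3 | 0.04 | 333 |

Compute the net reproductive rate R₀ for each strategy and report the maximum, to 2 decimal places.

139.30

Strategy A: R₀ = 0.38×257 + 0.16×147 + 0.06×302 = 139.3000
Strategy B: R₀ = 0.31×200 + 0.10×20 + 0.04×333 = 77.3200
Highest R₀: strategy A with 139.3000.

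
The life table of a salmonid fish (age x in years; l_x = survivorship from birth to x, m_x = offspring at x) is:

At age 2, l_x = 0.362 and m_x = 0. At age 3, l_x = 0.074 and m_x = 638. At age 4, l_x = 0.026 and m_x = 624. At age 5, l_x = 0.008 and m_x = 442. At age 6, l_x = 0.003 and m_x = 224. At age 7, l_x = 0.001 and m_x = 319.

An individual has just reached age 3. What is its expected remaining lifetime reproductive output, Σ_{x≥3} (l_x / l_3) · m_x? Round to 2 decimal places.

l_3 = 0.074. Conditional survival from age 3 to x is l_x / l_3.
  x=3: (0.074/0.074) × 638 = 638.0000
  x=4: (0.026/0.074) × 624 = 219.2432
  x=5: (0.008/0.074) × 442 = 47.7838
  x=6: (0.003/0.074) × 224 = 9.0811
  x=7: (0.001/0.074) × 319 = 4.3108
Sum = 638.0000 + 219.2432 + 47.7838 + 9.0811 + 4.3108 = 918.4189

918.42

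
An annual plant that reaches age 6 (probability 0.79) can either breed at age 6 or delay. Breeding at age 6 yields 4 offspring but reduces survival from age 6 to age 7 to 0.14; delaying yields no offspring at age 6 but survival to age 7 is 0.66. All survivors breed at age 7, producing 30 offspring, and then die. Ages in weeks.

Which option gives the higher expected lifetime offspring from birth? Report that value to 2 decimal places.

breed at age 6: R₀ = 0.79 × (4 + 0.14 × 30) = 0.79 × 8.2000 = 6.4780
delay to age 7: R₀ = 0.79 × (0.66 × 30) = 0.79 × 19.8000 = 15.6420
Higher: delay to age 7 (15.6420).

15.64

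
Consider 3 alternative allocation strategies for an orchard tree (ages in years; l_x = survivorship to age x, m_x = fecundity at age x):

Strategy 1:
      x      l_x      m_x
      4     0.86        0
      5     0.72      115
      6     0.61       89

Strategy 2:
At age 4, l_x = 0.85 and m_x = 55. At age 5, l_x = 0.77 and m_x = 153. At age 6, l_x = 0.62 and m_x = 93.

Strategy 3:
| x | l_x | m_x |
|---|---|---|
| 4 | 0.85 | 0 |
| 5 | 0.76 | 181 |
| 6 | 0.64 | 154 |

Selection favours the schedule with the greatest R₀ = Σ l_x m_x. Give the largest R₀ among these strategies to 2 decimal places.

236.12

Strategy 1: R₀ = 0.86×0 + 0.72×115 + 0.61×89 = 137.0900
Strategy 2: R₀ = 0.85×55 + 0.77×153 + 0.62×93 = 222.2200
Strategy 3: R₀ = 0.85×0 + 0.76×181 + 0.64×154 = 236.1200
Highest R₀: strategy 3 with 236.1200.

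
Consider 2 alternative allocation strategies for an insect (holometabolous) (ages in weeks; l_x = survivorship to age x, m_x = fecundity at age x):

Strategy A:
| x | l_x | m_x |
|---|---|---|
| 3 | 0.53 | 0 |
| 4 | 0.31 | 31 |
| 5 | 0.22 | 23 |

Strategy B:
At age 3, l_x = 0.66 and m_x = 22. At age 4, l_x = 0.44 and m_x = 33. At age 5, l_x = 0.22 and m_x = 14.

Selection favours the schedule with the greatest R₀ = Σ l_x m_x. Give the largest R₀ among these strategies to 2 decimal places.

Strategy A: R₀ = 0.53×0 + 0.31×31 + 0.22×23 = 14.6700
Strategy B: R₀ = 0.66×22 + 0.44×33 + 0.22×14 = 32.1200
Highest R₀: strategy B with 32.1200.

32.12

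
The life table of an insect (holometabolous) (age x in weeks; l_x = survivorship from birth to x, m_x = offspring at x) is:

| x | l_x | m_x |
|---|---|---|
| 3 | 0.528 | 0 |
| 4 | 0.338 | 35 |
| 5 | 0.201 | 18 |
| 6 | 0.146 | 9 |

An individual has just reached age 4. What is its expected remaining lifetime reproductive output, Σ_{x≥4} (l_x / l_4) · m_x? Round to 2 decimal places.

49.59

l_4 = 0.338. Conditional survival from age 4 to x is l_x / l_4.
  x=4: (0.338/0.338) × 35 = 35.0000
  x=5: (0.201/0.338) × 18 = 10.7041
  x=6: (0.146/0.338) × 9 = 3.8876
Sum = 35.0000 + 10.7041 + 3.8876 = 49.5917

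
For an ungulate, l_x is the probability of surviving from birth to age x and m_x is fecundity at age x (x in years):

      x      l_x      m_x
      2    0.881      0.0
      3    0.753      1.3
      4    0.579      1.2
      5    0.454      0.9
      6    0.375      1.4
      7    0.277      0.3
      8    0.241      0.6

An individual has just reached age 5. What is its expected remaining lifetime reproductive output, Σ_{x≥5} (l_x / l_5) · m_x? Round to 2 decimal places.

l_5 = 0.454. Conditional survival from age 5 to x is l_x / l_5.
  x=5: (0.454/0.454) × 0.9 = 0.9000
  x=6: (0.375/0.454) × 1.4 = 1.1564
  x=7: (0.277/0.454) × 0.3 = 0.1830
  x=8: (0.241/0.454) × 0.6 = 0.3185
Sum = 0.9000 + 1.1564 + 0.1830 + 0.3185 = 2.5579

2.56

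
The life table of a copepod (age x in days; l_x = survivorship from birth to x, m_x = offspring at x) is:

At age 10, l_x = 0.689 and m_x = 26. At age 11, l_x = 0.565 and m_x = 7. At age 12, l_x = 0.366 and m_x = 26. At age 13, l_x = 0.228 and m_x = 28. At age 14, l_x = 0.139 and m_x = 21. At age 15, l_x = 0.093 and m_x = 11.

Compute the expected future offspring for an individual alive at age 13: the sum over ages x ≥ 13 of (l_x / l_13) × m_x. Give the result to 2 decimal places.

l_13 = 0.228. Conditional survival from age 13 to x is l_x / l_13.
  x=13: (0.228/0.228) × 28 = 28.0000
  x=14: (0.139/0.228) × 21 = 12.8026
  x=15: (0.093/0.228) × 11 = 4.4868
Sum = 28.0000 + 12.8026 + 4.4868 = 45.2895

45.29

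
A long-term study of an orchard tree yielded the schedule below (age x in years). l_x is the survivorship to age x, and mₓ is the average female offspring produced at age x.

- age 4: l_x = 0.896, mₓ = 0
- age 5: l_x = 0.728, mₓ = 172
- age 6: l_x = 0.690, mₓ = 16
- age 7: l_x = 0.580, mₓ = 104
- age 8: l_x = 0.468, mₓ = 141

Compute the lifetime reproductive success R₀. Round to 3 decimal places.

R₀ = Σ l_x mₓ:
  age 4: 0.896 × 0 = 0.0000
  age 5: 0.728 × 172 = 125.2160
  age 6: 0.690 × 16 = 11.0400
  age 7: 0.580 × 104 = 60.3200
  age 8: 0.468 × 141 = 65.9880
R₀ = 0.0000 + 125.2160 + 11.0400 + 60.3200 + 65.9880 = 262.5640

262.564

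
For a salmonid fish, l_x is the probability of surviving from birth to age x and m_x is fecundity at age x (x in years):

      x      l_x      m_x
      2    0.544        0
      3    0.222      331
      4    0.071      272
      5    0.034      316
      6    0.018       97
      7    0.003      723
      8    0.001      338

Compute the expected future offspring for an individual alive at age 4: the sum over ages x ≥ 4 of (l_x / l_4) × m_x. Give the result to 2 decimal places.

483.23

l_4 = 0.071. Conditional survival from age 4 to x is l_x / l_4.
  x=4: (0.071/0.071) × 272 = 272.0000
  x=5: (0.034/0.071) × 316 = 151.3239
  x=6: (0.018/0.071) × 97 = 24.5915
  x=7: (0.003/0.071) × 723 = 30.5493
  x=8: (0.001/0.071) × 338 = 4.7606
Sum = 272.0000 + 151.3239 + 24.5915 + 30.5493 + 4.7606 = 483.2254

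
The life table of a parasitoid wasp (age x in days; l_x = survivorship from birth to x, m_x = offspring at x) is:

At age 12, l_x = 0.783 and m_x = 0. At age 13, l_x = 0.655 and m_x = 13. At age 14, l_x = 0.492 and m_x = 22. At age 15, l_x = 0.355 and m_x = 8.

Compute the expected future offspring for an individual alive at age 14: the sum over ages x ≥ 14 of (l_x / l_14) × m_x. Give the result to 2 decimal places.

l_14 = 0.492. Conditional survival from age 14 to x is l_x / l_14.
  x=14: (0.492/0.492) × 22 = 22.0000
  x=15: (0.355/0.492) × 8 = 5.7724
Sum = 22.0000 + 5.7724 = 27.7724

27.77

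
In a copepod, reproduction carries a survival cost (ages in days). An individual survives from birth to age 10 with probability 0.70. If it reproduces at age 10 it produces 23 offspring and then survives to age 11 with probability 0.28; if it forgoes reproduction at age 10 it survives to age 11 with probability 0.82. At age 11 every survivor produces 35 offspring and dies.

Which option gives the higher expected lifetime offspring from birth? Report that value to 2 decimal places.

breed at age 10: R₀ = 0.70 × (23 + 0.28 × 35) = 0.70 × 32.8000 = 22.9600
delay to age 11: R₀ = 0.70 × (0.82 × 35) = 0.70 × 28.7000 = 20.0900
Higher: breed at age 10 (22.9600).

22.96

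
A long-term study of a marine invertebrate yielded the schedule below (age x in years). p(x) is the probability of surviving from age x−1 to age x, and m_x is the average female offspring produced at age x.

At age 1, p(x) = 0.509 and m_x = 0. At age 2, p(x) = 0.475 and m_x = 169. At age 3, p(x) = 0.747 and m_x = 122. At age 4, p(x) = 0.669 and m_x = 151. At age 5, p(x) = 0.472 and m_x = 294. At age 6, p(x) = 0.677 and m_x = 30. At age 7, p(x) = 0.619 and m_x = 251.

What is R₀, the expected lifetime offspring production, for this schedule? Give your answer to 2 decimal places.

Survivorship from birth: l_x = p_1·p_2·…·p_x.
  l_1 = 0.50900
  l_2 = 0.24177
  l_3 = 0.18061
  l_4 = 0.12083
  l_5 = 0.05703
  l_6 = 0.03861
  l_7 = 0.02390
R₀ = Σ l_x m_x:
  age 1: 0.50900 × 0 = 0.0000
  age 2: 0.24177 × 169 = 40.8591
  age 3: 0.18061 × 122 = 22.0344
  age 4: 0.12083 × 151 = 18.2453
  age 5: 0.05703 × 294 = 16.7668
  age 6: 0.03861 × 30 = 1.1583
  age 7: 0.02390 × 251 = 5.9989
R₀ = 0.0000 + 40.8591 + 22.0344 + 18.2453 + 16.7668 + 1.1583 + 5.9989 = 105.0629

105.06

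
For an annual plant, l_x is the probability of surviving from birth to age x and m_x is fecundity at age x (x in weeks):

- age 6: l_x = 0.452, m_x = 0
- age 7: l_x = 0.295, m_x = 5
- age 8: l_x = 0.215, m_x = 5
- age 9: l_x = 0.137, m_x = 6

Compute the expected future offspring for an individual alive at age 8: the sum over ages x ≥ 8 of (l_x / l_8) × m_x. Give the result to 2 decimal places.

l_8 = 0.215. Conditional survival from age 8 to x is l_x / l_8.
  x=8: (0.215/0.215) × 5 = 5.0000
  x=9: (0.137/0.215) × 6 = 3.8233
Sum = 5.0000 + 3.8233 = 8.8233

8.82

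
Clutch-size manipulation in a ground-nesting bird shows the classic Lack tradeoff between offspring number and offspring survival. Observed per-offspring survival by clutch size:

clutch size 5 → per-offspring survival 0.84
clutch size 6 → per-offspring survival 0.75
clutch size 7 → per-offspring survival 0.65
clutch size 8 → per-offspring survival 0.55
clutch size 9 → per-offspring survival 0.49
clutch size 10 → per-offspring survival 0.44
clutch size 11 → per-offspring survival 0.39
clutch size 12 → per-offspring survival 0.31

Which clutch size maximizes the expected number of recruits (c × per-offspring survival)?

Expected recruits = c × s(c):
  c=5: 5 × 0.84 = 4.200
  c=6: 6 × 0.75 = 4.500
  c=7: 7 × 0.65 = 4.550
  c=8: 8 × 0.55 = 4.400
  c=9: 9 × 0.49 = 4.410
  c=10: 10 × 0.44 = 4.400
  c=11: 11 × 0.39 = 4.290
  c=12: 12 × 0.31 = 3.720
Maximum at c = 7 (4.550 recruits).

7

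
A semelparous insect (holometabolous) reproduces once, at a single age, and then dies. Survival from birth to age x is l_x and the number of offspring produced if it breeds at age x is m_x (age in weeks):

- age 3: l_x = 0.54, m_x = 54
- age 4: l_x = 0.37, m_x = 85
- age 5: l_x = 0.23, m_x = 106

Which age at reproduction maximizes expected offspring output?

Expected offspring if breeding at age x = l_x × m_x:
  age 3: 0.54 × 54 = 29.160
  age 4: 0.37 × 85 = 31.450
  age 5: 0.23 × 106 = 24.380
Maximum at age 4 (31.450).

4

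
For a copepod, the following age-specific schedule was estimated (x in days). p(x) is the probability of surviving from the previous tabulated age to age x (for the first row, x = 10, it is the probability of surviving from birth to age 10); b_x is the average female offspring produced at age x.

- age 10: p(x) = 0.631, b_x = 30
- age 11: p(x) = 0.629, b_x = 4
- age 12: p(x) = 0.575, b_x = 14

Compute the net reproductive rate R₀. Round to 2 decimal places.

23.71

Survivorship from birth: l_x = p_10·p_11·…·p_x.
  l_10 = 0.63100
  l_11 = 0.39690
  l_12 = 0.22822
R₀ = Σ l_x b_x:
  age 10: 0.63100 × 30 = 18.9300
  age 11: 0.39690 × 4 = 1.5876
  age 12: 0.22822 × 14 = 3.1951
R₀ = 18.9300 + 1.5876 + 3.1951 = 23.7127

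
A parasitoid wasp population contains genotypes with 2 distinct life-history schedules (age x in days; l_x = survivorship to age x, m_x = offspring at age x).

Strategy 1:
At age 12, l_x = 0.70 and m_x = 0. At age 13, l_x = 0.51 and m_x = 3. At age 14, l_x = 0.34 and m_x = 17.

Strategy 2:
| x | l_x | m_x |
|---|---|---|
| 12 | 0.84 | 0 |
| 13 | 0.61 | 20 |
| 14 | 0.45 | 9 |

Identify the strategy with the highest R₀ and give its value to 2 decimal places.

Strategy 1: R₀ = 0.70×0 + 0.51×3 + 0.34×17 = 7.3100
Strategy 2: R₀ = 0.84×0 + 0.61×20 + 0.45×9 = 16.2500
Highest R₀: strategy 2 with 16.2500.

16.25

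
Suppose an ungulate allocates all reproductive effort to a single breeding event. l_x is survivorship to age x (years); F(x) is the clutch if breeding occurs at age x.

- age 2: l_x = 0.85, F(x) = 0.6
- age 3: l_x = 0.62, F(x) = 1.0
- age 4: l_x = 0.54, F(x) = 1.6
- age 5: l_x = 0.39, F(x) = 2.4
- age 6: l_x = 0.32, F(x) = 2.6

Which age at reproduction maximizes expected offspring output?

Expected offspring if breeding at age x = l_x × F(x):
  age 2: 0.85 × 0.6 = 0.510
  age 3: 0.62 × 1.0 = 0.620
  age 4: 0.54 × 1.6 = 0.864
  age 5: 0.39 × 2.4 = 0.936
  age 6: 0.32 × 2.6 = 0.832
Maximum at age 5 (0.936).

5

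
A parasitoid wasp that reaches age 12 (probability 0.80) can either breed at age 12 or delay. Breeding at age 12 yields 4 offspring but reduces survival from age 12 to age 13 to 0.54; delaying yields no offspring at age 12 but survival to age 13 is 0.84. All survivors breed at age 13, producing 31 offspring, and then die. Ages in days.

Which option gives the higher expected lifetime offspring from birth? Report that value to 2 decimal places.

breed at age 12: R₀ = 0.80 × (4 + 0.54 × 31) = 0.80 × 20.7400 = 16.5920
delay to age 13: R₀ = 0.80 × (0.84 × 31) = 0.80 × 26.0400 = 20.8320
Higher: delay to age 13 (20.8320).

20.83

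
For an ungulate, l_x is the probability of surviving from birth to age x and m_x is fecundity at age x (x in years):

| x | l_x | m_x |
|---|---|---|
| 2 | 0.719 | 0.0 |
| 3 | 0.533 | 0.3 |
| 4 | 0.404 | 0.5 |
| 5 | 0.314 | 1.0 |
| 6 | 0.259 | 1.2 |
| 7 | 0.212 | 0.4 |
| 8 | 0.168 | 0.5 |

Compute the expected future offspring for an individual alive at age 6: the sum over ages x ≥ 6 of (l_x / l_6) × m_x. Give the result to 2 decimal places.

1.85

l_6 = 0.259. Conditional survival from age 6 to x is l_x / l_6.
  x=6: (0.259/0.259) × 1.2 = 1.2000
  x=7: (0.212/0.259) × 0.4 = 0.3274
  x=8: (0.168/0.259) × 0.5 = 0.3243
Sum = 1.2000 + 0.3274 + 0.3243 = 1.8517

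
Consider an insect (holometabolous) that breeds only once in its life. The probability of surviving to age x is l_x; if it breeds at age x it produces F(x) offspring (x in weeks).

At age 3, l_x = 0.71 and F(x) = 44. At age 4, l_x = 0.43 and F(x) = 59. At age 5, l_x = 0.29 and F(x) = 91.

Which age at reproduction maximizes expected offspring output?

3

Expected offspring if breeding at age x = l_x × F(x):
  age 3: 0.71 × 44 = 31.240
  age 4: 0.43 × 59 = 25.370
  age 5: 0.29 × 91 = 26.390
Maximum at age 3 (31.240).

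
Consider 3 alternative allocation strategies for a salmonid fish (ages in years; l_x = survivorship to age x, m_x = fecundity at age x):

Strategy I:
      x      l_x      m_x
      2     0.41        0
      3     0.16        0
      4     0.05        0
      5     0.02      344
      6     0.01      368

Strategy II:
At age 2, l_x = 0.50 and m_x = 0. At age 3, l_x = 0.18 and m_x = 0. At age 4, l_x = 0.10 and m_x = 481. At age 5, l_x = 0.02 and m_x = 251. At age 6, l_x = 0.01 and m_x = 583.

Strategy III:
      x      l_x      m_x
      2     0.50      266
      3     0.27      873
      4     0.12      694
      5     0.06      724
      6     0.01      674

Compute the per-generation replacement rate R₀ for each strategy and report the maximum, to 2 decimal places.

Strategy I: R₀ = 0.41×0 + 0.16×0 + 0.05×0 + 0.02×344 + 0.01×368 = 10.5600
Strategy II: R₀ = 0.50×0 + 0.18×0 + 0.10×481 + 0.02×251 + 0.01×583 = 58.9500
Strategy III: R₀ = 0.50×266 + 0.27×873 + 0.12×694 + 0.06×724 + 0.01×674 = 502.1700
Highest R₀: strategy III with 502.1700.

502.17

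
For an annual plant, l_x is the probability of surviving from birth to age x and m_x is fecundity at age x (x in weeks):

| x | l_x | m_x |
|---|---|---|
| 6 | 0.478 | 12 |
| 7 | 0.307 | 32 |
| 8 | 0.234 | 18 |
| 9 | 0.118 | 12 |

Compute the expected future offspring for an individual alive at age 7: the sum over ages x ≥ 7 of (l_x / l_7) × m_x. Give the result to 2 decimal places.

l_7 = 0.307. Conditional survival from age 7 to x is l_x / l_7.
  x=7: (0.307/0.307) × 32 = 32.0000
  x=8: (0.234/0.307) × 18 = 13.7199
  x=9: (0.118/0.307) × 12 = 4.6124
Sum = 32.0000 + 13.7199 + 4.6124 = 50.3322

50.33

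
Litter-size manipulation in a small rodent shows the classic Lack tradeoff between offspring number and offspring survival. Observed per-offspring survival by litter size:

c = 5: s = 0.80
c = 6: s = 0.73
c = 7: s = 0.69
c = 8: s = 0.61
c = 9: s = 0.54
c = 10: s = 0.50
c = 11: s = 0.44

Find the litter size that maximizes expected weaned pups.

10

Expected weaned pups = c × s(c):
  c=5: 5 × 0.80 = 4.000
  c=6: 6 × 0.73 = 4.380
  c=7: 7 × 0.69 = 4.830
  c=8: 8 × 0.61 = 4.880
  c=9: 9 × 0.54 = 4.860
  c=10: 10 × 0.50 = 5.000
  c=11: 11 × 0.44 = 4.840
Maximum at c = 10 (5.000 weaned pups).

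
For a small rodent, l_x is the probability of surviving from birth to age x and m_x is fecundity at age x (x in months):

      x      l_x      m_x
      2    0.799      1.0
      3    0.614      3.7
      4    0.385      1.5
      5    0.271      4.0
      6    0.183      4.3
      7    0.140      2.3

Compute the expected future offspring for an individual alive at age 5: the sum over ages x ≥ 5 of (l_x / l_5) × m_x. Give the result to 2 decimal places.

8.09

l_5 = 0.271. Conditional survival from age 5 to x is l_x / l_5.
  x=5: (0.271/0.271) × 4.0 = 4.0000
  x=6: (0.183/0.271) × 4.3 = 2.9037
  x=7: (0.140/0.271) × 2.3 = 1.1882
Sum = 4.0000 + 2.9037 + 1.1882 = 8.0919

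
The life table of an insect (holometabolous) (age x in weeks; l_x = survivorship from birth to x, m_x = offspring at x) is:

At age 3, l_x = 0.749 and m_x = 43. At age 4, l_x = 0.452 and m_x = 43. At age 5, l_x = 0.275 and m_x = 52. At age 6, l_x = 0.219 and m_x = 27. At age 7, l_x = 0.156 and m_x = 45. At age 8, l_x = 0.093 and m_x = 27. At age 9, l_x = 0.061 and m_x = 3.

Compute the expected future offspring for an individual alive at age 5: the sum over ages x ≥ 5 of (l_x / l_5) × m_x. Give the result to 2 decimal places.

l_5 = 0.275. Conditional survival from age 5 to x is l_x / l_5.
  x=5: (0.275/0.275) × 52 = 52.0000
  x=6: (0.219/0.275) × 27 = 21.5018
  x=7: (0.156/0.275) × 45 = 25.5273
  x=8: (0.093/0.275) × 27 = 9.1309
  x=9: (0.061/0.275) × 3 = 0.6655
Sum = 52.0000 + 21.5018 + 25.5273 + 9.1309 + 0.6655 = 108.8255

108.83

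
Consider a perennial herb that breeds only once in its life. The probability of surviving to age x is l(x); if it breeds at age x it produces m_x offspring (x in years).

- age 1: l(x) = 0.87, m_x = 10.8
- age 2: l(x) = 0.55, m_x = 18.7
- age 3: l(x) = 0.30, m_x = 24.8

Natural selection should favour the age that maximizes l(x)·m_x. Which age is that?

2

Expected offspring if breeding at age x = l(x) × m_x:
  age 1: 0.87 × 10.8 = 9.396
  age 2: 0.55 × 18.7 = 10.285
  age 3: 0.30 × 24.8 = 7.440
Maximum at age 2 (10.285).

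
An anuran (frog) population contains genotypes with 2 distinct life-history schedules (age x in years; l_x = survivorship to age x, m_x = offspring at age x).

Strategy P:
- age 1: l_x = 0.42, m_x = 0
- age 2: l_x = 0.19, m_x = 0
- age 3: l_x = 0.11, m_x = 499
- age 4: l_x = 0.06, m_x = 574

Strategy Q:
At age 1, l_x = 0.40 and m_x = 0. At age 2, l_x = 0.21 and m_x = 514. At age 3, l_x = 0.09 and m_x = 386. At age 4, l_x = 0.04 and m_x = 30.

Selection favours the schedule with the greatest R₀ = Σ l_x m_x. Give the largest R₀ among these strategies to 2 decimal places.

143.88

Strategy P: R₀ = 0.42×0 + 0.19×0 + 0.11×499 + 0.06×574 = 89.3300
Strategy Q: R₀ = 0.40×0 + 0.21×514 + 0.09×386 + 0.04×30 = 143.8800
Highest R₀: strategy Q with 143.8800.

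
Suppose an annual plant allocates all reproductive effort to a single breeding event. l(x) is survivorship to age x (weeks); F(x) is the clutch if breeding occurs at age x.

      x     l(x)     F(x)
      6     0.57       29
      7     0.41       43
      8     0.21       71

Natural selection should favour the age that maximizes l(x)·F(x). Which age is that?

Expected offspring if breeding at age x = l(x) × F(x):
  age 6: 0.57 × 29 = 16.530
  age 7: 0.41 × 43 = 17.630
  age 8: 0.21 × 71 = 14.910
Maximum at age 7 (17.630).

7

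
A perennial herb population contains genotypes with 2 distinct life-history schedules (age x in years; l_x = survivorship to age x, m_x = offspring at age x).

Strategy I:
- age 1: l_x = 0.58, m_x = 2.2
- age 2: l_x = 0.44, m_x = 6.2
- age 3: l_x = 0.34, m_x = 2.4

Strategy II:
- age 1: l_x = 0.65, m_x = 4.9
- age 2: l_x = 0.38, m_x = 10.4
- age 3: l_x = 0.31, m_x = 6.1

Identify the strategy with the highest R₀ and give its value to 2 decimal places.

9.03

Strategy I: R₀ = 0.58×2.2 + 0.44×6.2 + 0.34×2.4 = 4.8200
Strategy II: R₀ = 0.65×4.9 + 0.38×10.4 + 0.31×6.1 = 9.0280
Highest R₀: strategy II with 9.0280.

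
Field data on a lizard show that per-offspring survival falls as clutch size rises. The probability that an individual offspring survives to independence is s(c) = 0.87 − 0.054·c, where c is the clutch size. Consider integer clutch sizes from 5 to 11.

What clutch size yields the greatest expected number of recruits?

Expected recruits = c × s(c):
  c=5: 5 × 0.600 = 3.000
  c=6: 6 × 0.546 = 3.276
  c=7: 7 × 0.492 = 3.444
  c=8: 8 × 0.438 = 3.504
  c=9: 9 × 0.384 = 3.456
  c=10: 10 × 0.330 = 3.300
  c=11: 11 × 0.276 = 3.036
Maximum at c = 8 (3.504 recruits).

8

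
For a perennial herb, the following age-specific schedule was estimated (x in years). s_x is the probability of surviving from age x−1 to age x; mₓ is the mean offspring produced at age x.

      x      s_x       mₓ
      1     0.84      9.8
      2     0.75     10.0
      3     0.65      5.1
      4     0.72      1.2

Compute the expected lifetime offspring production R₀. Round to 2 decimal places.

16.97

Survivorship from birth: l_x = s_1·s_2·…·s_x.
  l_1 = 0.84000
  l_2 = 0.63000
  l_3 = 0.40950
  l_4 = 0.29484
R₀ = Σ l_x mₓ:
  age 1: 0.84000 × 9.8 = 8.2320
  age 2: 0.63000 × 10.0 = 6.3000
  age 3: 0.40950 × 5.1 = 2.0884
  age 4: 0.29484 × 1.2 = 0.3538
R₀ = 8.2320 + 6.3000 + 2.0884 + 0.3538 = 16.9743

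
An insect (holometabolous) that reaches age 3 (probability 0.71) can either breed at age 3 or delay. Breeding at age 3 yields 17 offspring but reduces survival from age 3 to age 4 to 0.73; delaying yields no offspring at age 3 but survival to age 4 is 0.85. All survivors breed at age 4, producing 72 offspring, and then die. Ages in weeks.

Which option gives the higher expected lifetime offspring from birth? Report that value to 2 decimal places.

49.39

breed at age 3: R₀ = 0.71 × (17 + 0.73 × 72) = 0.71 × 69.5600 = 49.3876
delay to age 4: R₀ = 0.71 × (0.85 × 72) = 0.71 × 61.2000 = 43.4520
Higher: breed at age 3 (49.3876).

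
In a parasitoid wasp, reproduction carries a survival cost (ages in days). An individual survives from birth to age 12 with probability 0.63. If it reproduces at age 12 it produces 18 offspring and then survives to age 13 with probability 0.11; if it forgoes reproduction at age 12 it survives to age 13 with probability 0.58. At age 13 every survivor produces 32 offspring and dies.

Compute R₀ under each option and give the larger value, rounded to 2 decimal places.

13.56

breed at age 12: R₀ = 0.63 × (18 + 0.11 × 32) = 0.63 × 21.5200 = 13.5576
delay to age 13: R₀ = 0.63 × (0.58 × 32) = 0.63 × 18.5600 = 11.6928
Higher: breed at age 12 (13.5576).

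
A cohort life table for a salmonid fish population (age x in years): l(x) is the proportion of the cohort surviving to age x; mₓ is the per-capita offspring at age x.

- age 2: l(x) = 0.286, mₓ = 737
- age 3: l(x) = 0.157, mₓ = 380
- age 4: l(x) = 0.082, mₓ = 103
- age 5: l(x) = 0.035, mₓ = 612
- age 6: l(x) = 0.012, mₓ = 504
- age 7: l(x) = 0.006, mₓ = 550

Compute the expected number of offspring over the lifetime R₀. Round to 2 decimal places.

309.66

R₀ = Σ l(x) mₓ:
  age 2: 0.286 × 737 = 210.7820
  age 3: 0.157 × 380 = 59.6600
  age 4: 0.082 × 103 = 8.4460
  age 5: 0.035 × 612 = 21.4200
  age 6: 0.012 × 504 = 6.0480
  age 7: 0.006 × 550 = 3.3000
R₀ = 210.7820 + 59.6600 + 8.4460 + 21.4200 + 6.0480 + 3.3000 = 309.6560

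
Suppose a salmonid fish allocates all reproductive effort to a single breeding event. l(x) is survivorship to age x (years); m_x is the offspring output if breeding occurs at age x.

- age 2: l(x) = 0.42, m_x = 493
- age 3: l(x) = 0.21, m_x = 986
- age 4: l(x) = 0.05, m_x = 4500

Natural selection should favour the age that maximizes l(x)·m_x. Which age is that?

Expected offspring if breeding at age x = l(x) × m_x:
  age 2: 0.42 × 493 = 207.060
  age 3: 0.21 × 986 = 207.060
  age 4: 0.05 × 4500 = 225.000
Maximum at age 4 (225.000).

4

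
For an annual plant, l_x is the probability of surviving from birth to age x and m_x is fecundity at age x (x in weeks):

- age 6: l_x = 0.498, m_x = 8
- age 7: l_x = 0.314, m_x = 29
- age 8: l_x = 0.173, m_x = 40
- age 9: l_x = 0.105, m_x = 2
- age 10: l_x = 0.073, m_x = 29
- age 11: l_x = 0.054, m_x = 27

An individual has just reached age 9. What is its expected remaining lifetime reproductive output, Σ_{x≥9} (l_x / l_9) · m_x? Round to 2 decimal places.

l_9 = 0.105. Conditional survival from age 9 to x is l_x / l_9.
  x=9: (0.105/0.105) × 2 = 2.0000
  x=10: (0.073/0.105) × 29 = 20.1619
  x=11: (0.054/0.105) × 27 = 13.8857
Sum = 2.0000 + 20.1619 + 13.8857 = 36.0476

36.05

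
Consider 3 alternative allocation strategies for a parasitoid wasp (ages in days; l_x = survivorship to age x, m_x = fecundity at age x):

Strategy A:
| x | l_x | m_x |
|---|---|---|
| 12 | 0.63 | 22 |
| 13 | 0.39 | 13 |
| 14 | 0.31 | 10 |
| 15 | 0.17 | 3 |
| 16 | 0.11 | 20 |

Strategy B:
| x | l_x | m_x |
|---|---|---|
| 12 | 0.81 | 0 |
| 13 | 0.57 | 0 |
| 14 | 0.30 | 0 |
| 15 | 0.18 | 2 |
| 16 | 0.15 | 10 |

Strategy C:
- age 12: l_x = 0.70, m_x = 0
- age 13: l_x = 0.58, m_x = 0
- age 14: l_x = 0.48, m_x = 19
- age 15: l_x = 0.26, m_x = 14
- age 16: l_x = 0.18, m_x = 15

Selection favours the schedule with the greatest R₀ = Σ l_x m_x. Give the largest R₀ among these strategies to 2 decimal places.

Strategy A: R₀ = 0.63×22 + 0.39×13 + 0.31×10 + 0.17×3 + 0.11×20 = 24.7400
Strategy B: R₀ = 0.81×0 + 0.57×0 + 0.30×0 + 0.18×2 + 0.15×10 = 1.8600
Strategy C: R₀ = 0.70×0 + 0.58×0 + 0.48×19 + 0.26×14 + 0.18×15 = 15.4600
Highest R₀: strategy A with 24.7400.

24.74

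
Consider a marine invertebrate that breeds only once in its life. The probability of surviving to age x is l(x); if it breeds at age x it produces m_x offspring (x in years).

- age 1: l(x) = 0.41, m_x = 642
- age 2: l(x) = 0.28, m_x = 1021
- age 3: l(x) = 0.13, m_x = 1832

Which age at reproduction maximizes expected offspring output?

2

Expected offspring if breeding at age x = l(x) × m_x:
  age 1: 0.41 × 642 = 263.220
  age 2: 0.28 × 1021 = 285.880
  age 3: 0.13 × 1832 = 238.160
Maximum at age 2 (285.880).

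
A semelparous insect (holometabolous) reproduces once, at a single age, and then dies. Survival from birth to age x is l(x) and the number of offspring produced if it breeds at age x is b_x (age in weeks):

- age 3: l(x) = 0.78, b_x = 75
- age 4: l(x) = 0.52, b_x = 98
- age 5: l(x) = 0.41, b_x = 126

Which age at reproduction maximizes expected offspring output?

3

Expected offspring if breeding at age x = l(x) × b_x:
  age 3: 0.78 × 75 = 58.500
  age 4: 0.52 × 98 = 50.960
  age 5: 0.41 × 126 = 51.660
Maximum at age 3 (58.500).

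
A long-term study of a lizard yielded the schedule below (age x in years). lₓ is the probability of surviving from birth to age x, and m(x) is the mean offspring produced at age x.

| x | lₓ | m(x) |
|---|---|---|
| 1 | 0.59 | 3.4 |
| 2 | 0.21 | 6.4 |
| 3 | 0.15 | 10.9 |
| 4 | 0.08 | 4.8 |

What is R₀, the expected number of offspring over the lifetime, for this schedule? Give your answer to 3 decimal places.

R₀ = Σ lₓ m(x):
  age 1: 0.59 × 3.4 = 2.0060
  age 2: 0.21 × 6.4 = 1.3440
  age 3: 0.15 × 10.9 = 1.6350
  age 4: 0.08 × 4.8 = 0.3840
R₀ = 2.0060 + 1.3440 + 1.6350 + 0.3840 = 5.3690

5.369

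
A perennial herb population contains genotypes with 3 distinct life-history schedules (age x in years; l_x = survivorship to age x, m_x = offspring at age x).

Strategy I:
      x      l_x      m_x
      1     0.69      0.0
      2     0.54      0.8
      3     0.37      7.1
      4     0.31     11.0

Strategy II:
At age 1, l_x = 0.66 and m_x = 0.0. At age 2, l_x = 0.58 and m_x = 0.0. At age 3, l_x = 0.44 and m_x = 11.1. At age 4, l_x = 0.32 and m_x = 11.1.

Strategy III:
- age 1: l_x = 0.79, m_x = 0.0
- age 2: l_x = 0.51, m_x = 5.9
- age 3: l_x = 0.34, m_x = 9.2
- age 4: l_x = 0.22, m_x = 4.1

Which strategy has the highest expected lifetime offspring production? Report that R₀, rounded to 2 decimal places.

Strategy I: R₀ = 0.69×0.0 + 0.54×0.8 + 0.37×7.1 + 0.31×11.0 = 6.4690
Strategy II: R₀ = 0.66×0.0 + 0.58×0.0 + 0.44×11.1 + 0.32×11.1 = 8.4360
Strategy III: R₀ = 0.79×0.0 + 0.51×5.9 + 0.34×9.2 + 0.22×4.1 = 7.0390
Highest R₀: strategy II with 8.4360.

8.44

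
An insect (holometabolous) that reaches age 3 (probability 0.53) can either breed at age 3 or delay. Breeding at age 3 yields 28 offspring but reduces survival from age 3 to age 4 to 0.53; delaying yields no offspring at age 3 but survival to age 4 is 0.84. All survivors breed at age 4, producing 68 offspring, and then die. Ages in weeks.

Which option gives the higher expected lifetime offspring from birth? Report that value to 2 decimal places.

breed at age 3: R₀ = 0.53 × (28 + 0.53 × 68) = 0.53 × 64.0400 = 33.9412
delay to age 4: R₀ = 0.53 × (0.84 × 68) = 0.53 × 57.1200 = 30.2736
Higher: breed at age 3 (33.9412).

33.94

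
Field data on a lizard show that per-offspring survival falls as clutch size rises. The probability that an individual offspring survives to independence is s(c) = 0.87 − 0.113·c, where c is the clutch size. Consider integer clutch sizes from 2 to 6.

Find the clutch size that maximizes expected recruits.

Expected recruits = c × s(c):
  c=2: 2 × 0.644 = 1.288
  c=3: 3 × 0.531 = 1.593
  c=4: 4 × 0.418 = 1.672
  c=5: 5 × 0.305 = 1.525
  c=6: 6 × 0.192 = 1.152
Maximum at c = 4 (1.672 recruits).

4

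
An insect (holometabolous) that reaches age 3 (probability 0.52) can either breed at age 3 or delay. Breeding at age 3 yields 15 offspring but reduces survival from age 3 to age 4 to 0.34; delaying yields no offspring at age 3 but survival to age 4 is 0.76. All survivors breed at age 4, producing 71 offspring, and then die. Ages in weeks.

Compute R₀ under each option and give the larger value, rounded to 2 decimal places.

breed at age 3: R₀ = 0.52 × (15 + 0.34 × 71) = 0.52 × 39.1400 = 20.3528
delay to age 4: R₀ = 0.52 × (0.76 × 71) = 0.52 × 53.9600 = 28.0592
Higher: delay to age 4 (28.0592).

28.06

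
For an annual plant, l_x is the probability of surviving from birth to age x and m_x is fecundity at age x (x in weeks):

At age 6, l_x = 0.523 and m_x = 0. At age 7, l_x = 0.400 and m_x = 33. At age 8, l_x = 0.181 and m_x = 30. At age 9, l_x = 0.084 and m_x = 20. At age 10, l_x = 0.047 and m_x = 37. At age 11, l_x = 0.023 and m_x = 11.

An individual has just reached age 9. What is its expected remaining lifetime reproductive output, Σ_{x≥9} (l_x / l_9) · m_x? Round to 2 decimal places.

l_9 = 0.084. Conditional survival from age 9 to x is l_x / l_9.
  x=9: (0.084/0.084) × 20 = 20.0000
  x=10: (0.047/0.084) × 37 = 20.7024
  x=11: (0.023/0.084) × 11 = 3.0119
Sum = 20.0000 + 20.7024 + 3.0119 = 43.7143

43.71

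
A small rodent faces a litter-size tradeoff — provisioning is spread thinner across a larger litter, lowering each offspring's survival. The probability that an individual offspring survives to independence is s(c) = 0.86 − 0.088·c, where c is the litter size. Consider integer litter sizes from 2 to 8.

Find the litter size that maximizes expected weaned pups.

5

Expected weaned pups = c × s(c):
  c=2: 2 × 0.684 = 1.368
  c=3: 3 × 0.596 = 1.788
  c=4: 4 × 0.508 = 2.032
  c=5: 5 × 0.420 = 2.100
  c=6: 6 × 0.332 = 1.992
  c=7: 7 × 0.244 = 1.708
  c=8: 8 × 0.156 = 1.248
Maximum at c = 5 (2.100 weaned pups).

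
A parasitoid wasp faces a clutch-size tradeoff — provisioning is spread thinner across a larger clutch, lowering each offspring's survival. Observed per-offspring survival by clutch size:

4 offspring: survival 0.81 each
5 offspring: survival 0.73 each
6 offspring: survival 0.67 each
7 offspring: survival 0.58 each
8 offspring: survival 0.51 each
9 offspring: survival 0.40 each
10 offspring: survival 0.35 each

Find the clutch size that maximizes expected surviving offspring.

8

Expected surviving offspring = c × s(c):
  c=4: 4 × 0.81 = 3.240
  c=5: 5 × 0.73 = 3.650
  c=6: 6 × 0.67 = 4.020
  c=7: 7 × 0.58 = 4.060
  c=8: 8 × 0.51 = 4.080
  c=9: 9 × 0.40 = 3.600
  c=10: 10 × 0.35 = 3.500
Maximum at c = 8 (4.080 surviving offspring).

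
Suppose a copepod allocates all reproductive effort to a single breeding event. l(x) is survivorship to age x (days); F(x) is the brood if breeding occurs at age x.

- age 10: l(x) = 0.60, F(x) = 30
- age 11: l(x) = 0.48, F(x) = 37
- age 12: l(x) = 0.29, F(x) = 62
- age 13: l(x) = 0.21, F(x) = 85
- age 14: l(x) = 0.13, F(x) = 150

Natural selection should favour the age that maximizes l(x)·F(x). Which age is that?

14

Expected offspring if breeding at age x = l(x) × F(x):
  age 10: 0.60 × 30 = 18.000
  age 11: 0.48 × 37 = 17.760
  age 12: 0.29 × 62 = 17.980
  age 13: 0.21 × 85 = 17.850
  age 14: 0.13 × 150 = 19.500
Maximum at age 14 (19.500).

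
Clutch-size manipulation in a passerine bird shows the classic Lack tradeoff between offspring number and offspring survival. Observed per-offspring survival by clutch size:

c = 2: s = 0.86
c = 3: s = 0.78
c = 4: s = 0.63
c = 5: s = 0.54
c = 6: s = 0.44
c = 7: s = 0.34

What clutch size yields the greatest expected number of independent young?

5

Expected independent young = c × s(c):
  c=2: 2 × 0.86 = 1.720
  c=3: 3 × 0.78 = 2.340
  c=4: 4 × 0.63 = 2.520
  c=5: 5 × 0.54 = 2.700
  c=6: 6 × 0.44 = 2.640
  c=7: 7 × 0.34 = 2.380
Maximum at c = 5 (2.700 independent young).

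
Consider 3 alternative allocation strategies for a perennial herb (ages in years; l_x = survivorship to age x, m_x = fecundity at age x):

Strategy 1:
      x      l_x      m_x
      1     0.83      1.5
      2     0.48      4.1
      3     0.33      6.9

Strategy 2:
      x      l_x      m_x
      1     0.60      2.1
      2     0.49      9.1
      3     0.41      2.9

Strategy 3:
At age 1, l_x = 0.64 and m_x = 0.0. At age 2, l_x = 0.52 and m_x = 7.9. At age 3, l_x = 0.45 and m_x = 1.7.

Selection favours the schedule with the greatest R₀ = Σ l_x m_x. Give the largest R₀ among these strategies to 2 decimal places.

6.91

Strategy 1: R₀ = 0.83×1.5 + 0.48×4.1 + 0.33×6.9 = 5.4900
Strategy 2: R₀ = 0.60×2.1 + 0.49×9.1 + 0.41×2.9 = 6.9080
Strategy 3: R₀ = 0.64×0.0 + 0.52×7.9 + 0.45×1.7 = 4.8730
Highest R₀: strategy 2 with 6.9080.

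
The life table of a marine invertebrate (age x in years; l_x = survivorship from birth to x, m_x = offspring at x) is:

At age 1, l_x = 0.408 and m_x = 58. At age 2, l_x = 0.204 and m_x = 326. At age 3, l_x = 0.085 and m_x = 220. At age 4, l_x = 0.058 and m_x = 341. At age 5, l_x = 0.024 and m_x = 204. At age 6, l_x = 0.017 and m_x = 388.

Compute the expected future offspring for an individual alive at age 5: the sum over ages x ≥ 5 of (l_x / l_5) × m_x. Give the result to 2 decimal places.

l_5 = 0.024. Conditional survival from age 5 to x is l_x / l_5.
  x=5: (0.024/0.024) × 204 = 204.0000
  x=6: (0.017/0.024) × 388 = 274.8333
Sum = 204.0000 + 274.8333 = 478.8333

478.83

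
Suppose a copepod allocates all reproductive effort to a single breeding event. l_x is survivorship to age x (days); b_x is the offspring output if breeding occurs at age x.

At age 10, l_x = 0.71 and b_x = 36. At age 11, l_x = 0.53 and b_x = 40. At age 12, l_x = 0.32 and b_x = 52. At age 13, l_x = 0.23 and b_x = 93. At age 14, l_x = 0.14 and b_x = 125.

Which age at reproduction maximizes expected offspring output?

Expected offspring if breeding at age x = l_x × b_x:
  age 10: 0.71 × 36 = 25.560
  age 11: 0.53 × 40 = 21.200
  age 12: 0.32 × 52 = 16.640
  age 13: 0.23 × 93 = 21.390
  age 14: 0.14 × 125 = 17.500
Maximum at age 10 (25.560).

10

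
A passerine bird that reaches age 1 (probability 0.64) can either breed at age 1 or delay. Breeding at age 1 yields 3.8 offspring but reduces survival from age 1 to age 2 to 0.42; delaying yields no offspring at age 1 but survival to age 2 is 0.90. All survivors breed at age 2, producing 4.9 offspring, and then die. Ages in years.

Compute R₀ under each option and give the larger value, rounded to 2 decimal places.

breed at age 1: R₀ = 0.64 × (3.8 + 0.42 × 4.9) = 0.64 × 5.8580 = 3.7491
delay to age 2: R₀ = 0.64 × (0.90 × 4.9) = 0.64 × 4.4100 = 2.8224
Higher: breed at age 1 (3.7491).

3.75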